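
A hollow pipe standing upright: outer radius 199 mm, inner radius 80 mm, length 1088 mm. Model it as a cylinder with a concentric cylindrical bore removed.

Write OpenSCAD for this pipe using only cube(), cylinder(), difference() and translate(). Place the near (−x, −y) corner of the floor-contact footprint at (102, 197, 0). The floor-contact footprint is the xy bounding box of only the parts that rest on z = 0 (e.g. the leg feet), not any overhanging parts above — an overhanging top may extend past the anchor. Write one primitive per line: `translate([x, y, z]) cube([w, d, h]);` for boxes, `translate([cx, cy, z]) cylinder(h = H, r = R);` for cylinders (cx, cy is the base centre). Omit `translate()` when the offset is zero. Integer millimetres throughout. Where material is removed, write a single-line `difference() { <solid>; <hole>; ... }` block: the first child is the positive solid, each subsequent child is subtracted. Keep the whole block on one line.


difference() { translate([301, 396, 0]) cylinder(h = 1088, r = 199); translate([301, 396, 0]) cylinder(h = 1088, r = 80); }


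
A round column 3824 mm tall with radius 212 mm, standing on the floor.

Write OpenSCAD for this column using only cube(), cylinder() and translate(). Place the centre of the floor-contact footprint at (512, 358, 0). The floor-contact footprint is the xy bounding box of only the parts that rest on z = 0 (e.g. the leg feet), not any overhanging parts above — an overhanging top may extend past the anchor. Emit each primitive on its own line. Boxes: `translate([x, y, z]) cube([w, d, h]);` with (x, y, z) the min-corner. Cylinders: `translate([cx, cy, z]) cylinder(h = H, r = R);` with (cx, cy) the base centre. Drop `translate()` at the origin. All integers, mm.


translate([512, 358, 0]) cylinder(h = 3824, r = 212);


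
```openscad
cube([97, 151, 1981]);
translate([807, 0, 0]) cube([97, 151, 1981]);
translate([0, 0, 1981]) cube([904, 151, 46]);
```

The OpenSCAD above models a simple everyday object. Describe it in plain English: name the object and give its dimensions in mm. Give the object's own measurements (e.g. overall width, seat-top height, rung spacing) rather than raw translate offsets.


A door frame. The clear opening is 710 mm wide and 1981 mm high. Two 97 mm wide jambs, 151 mm deep, stand either side of the opening from the floor to the top of the opening. A 46 mm thick head sits across the top of both jambs, spanning the full outside width of the frame.


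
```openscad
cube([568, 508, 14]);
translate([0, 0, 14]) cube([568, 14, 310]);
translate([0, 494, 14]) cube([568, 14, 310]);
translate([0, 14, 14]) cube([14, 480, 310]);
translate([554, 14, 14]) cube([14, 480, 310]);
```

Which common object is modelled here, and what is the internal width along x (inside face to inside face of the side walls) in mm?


An open box. The internal width is 540 mm.

A 568×508 base slab with four walls standing on it — an open box. The base is 568 mm wide and the walls are 14 mm thick, so the internal width is 568 − 2 × 14 = 540 mm.


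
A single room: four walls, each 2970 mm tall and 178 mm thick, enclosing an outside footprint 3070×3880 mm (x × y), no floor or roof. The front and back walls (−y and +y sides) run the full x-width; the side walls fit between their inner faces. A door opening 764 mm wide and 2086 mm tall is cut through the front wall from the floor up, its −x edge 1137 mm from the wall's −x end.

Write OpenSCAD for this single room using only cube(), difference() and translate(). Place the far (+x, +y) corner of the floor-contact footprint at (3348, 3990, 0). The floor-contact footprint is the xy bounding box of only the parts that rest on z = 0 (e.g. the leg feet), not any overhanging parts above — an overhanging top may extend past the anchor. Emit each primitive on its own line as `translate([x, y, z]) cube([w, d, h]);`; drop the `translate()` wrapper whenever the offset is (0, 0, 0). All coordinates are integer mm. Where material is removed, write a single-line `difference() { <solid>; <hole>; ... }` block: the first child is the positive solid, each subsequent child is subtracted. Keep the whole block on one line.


difference() { translate([278, 110, 0]) cube([3070, 178, 2970]); translate([1415, 110, 0]) cube([764, 178, 2086]); }
translate([278, 3812, 0]) cube([3070, 178, 2970]);
translate([278, 288, 0]) cube([178, 3524, 2970]);
translate([3170, 288, 0]) cube([178, 3524, 2970]);


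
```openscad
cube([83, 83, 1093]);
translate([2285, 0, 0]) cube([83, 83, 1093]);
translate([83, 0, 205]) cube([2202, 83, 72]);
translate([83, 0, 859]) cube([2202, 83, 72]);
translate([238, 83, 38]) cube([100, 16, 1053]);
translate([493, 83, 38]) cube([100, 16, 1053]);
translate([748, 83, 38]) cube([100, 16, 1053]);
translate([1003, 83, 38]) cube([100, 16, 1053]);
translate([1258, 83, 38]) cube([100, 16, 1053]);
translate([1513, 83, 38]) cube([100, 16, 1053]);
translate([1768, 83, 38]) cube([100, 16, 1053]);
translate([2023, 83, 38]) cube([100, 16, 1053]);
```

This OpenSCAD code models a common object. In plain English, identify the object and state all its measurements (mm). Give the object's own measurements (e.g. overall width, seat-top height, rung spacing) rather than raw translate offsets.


A fence section. Two 83×83 mm posts, 1093 mm tall, stand on the floor with a clear span of 2202 mm between their inner faces. Two horizontal rails of 83×72 mm section span the gap between the posts with their undersides at z = 205 mm and z = 859 mm, flush with the posts' −y face. 8 pickets, each 100 mm wide, 16 mm thick and 1053 mm tall, are fixed to the +y face of the rails with their bottoms at z = 38 mm, spaced across the span with a 155 mm gap after the −x post and between neighbouring pickets, with 162 mm left before the +x post.


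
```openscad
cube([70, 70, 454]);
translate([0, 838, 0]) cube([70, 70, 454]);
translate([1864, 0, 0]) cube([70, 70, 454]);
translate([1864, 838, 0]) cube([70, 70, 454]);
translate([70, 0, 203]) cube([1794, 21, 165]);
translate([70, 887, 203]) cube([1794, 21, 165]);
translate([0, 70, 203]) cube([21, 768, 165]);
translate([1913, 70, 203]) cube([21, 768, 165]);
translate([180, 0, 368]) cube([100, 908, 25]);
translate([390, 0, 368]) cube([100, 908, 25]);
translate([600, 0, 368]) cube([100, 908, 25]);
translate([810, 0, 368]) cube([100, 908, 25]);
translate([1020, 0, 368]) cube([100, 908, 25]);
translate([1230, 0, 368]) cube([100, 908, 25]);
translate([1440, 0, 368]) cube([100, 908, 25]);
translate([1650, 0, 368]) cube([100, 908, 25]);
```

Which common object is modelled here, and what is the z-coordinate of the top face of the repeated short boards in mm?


A bed frame. The slat-top height is 393 mm.

Four posts, four rails, and a row of slats — a bed frame. Slats sit on the rails at z = 203 + 165 = 368; with slat thickness 25, the top is 393 mm.


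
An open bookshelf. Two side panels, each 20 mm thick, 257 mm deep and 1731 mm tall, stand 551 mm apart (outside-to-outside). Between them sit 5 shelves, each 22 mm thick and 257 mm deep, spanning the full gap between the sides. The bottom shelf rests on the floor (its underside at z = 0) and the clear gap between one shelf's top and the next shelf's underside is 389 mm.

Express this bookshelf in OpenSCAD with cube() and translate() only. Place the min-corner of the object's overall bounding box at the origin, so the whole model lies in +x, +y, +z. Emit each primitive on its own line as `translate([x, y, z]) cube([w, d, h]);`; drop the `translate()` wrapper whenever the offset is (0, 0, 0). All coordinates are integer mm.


cube([20, 257, 1731]);
translate([531, 0, 0]) cube([20, 257, 1731]);
translate([20, 0, 0]) cube([511, 257, 22]);
translate([20, 0, 411]) cube([511, 257, 22]);
translate([20, 0, 822]) cube([511, 257, 22]);
translate([20, 0, 1233]) cube([511, 257, 22]);
translate([20, 0, 1644]) cube([511, 257, 22]);


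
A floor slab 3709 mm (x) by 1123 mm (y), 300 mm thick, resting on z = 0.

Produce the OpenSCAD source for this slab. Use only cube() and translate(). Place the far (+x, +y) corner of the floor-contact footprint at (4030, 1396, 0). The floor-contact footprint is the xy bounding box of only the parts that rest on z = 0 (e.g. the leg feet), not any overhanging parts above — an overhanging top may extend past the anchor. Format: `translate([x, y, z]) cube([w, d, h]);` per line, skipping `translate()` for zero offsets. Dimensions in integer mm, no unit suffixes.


translate([321, 273, 0]) cube([3709, 1123, 300]);


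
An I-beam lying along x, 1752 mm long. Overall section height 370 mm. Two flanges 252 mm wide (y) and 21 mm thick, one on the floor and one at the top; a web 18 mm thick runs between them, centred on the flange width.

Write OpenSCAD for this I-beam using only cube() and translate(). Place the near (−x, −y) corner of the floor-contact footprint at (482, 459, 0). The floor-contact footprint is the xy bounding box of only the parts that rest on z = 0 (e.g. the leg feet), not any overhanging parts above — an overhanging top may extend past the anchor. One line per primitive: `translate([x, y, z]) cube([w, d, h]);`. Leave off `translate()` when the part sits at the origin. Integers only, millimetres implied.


translate([482, 459, 0]) cube([1752, 252, 21]);
translate([482, 576, 21]) cube([1752, 18, 328]);
translate([482, 459, 349]) cube([1752, 252, 21]);


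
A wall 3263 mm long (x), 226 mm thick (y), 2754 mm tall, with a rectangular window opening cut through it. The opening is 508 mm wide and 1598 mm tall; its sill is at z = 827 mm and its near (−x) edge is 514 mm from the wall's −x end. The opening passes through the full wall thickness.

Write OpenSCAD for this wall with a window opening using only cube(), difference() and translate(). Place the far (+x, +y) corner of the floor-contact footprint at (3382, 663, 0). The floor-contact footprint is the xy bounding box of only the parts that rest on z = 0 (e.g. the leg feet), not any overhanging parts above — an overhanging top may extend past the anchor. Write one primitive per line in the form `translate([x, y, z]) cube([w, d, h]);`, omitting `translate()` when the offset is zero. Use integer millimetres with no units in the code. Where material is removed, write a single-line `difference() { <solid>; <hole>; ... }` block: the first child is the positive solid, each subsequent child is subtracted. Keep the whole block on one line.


difference() { translate([119, 437, 0]) cube([3263, 226, 2754]); translate([633, 437, 827]) cube([508, 226, 1598]); }


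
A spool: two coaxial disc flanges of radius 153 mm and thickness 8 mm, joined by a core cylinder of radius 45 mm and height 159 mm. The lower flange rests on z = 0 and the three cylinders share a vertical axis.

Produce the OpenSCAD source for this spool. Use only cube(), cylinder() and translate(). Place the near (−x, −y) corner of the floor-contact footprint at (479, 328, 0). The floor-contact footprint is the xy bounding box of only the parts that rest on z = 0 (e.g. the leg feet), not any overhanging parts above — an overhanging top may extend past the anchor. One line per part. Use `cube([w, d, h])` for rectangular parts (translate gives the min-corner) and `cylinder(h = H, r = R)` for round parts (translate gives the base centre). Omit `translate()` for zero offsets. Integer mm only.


translate([632, 481, 0]) cylinder(h = 8, r = 153);
translate([632, 481, 8]) cylinder(h = 159, r = 45);
translate([632, 481, 167]) cylinder(h = 8, r = 153);


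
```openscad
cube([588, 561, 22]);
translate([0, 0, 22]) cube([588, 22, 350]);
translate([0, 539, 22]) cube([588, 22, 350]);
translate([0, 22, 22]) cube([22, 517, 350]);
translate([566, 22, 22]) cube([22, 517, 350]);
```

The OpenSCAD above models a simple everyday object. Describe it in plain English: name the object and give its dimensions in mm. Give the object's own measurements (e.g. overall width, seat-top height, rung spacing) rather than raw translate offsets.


An open-topped rectangular box: outside dimensions 588×561×372 mm, with a uniform wall and base thickness of 22 mm. The base is a full 588×561 slab on the floor; four walls sit on top of the base. The front and back walls (the −y and +y sides) span the full width; the two side walls fit between them.


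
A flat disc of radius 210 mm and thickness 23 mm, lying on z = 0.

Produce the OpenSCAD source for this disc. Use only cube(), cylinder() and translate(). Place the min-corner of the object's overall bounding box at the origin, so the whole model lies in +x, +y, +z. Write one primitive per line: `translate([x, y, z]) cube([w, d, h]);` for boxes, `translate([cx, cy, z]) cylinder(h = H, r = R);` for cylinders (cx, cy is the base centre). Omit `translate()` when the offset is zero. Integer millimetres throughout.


translate([210, 210, 0]) cylinder(h = 23, r = 210);


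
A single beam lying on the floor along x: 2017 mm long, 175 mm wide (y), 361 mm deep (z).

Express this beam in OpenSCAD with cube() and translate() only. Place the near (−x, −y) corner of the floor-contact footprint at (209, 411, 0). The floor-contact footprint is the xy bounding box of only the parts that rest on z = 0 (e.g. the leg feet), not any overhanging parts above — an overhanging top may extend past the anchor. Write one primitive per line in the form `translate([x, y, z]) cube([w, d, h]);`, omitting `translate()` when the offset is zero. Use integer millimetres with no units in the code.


translate([209, 411, 0]) cube([2017, 175, 361]);


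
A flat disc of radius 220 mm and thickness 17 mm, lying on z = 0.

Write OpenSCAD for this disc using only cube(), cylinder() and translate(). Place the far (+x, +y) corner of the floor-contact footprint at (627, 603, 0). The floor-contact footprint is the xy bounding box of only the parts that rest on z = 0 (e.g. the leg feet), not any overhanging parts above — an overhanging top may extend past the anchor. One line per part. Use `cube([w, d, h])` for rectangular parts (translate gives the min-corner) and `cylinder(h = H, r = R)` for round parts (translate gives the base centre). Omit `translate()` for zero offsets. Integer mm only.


translate([407, 383, 0]) cylinder(h = 17, r = 220);


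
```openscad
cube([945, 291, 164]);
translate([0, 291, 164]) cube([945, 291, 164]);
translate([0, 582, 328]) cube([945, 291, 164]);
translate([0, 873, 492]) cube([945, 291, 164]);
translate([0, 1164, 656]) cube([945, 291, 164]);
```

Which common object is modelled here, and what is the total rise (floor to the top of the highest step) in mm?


A staircase. The total rise is 820 mm.

5 identical blocks, each offset up and back from the previous — a staircase. Each step is 164 mm tall and there are 5 of them, so the total rise is 5 × 164 = 820 mm.


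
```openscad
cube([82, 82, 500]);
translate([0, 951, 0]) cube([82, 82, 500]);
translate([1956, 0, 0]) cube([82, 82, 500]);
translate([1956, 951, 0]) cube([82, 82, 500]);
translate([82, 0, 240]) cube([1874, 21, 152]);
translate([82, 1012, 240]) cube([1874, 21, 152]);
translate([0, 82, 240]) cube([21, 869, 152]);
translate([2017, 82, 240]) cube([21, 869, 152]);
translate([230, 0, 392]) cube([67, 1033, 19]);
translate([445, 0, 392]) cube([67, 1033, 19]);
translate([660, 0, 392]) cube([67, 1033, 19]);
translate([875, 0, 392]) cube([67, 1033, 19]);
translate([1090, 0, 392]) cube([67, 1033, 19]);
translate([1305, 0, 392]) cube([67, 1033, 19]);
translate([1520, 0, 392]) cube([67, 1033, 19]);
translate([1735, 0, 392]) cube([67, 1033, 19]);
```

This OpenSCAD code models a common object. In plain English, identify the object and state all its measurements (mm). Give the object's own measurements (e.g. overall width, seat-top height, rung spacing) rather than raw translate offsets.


A bed frame 2038 mm long (x) by 1033 mm wide (y). Four 82×82 mm corner posts, 500 mm tall, at the corners of the footprint. Four rails of 21 mm thickness and 152 mm height run between adjacent posts with their undersides at z = 240 mm, their outer faces flush with the outside of the frame (the two x-running rails run between the posts' inner faces; the two y-running rails run between the posts' inner faces). 8 slats, each 67 mm wide (x) and 19 mm thick, lie across the top of the two x-running rails, running the full 1033 mm width of the frame in y; along x they sit between the end posts with a 148 mm gap after the −x posts and between neighbouring slats, leaving 154 mm before the +x posts.


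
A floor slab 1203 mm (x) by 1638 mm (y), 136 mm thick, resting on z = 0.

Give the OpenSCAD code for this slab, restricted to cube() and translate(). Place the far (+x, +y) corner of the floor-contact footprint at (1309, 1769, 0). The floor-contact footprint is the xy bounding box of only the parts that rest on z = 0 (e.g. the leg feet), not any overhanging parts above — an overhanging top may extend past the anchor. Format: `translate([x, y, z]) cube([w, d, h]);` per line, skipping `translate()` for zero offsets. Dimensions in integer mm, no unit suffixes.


translate([106, 131, 0]) cube([1203, 1638, 136]);


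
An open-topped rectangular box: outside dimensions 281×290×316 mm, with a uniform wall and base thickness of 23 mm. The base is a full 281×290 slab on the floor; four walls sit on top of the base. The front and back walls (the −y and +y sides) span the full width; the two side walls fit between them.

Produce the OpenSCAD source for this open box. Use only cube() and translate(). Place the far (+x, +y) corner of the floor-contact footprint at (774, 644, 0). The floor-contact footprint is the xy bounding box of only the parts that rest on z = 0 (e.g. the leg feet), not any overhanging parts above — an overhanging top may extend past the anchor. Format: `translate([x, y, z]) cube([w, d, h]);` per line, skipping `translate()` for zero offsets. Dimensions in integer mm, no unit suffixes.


translate([493, 354, 0]) cube([281, 290, 23]);
translate([493, 354, 23]) cube([281, 23, 293]);
translate([493, 621, 23]) cube([281, 23, 293]);
translate([493, 377, 23]) cube([23, 244, 293]);
translate([751, 377, 23]) cube([23, 244, 293]);


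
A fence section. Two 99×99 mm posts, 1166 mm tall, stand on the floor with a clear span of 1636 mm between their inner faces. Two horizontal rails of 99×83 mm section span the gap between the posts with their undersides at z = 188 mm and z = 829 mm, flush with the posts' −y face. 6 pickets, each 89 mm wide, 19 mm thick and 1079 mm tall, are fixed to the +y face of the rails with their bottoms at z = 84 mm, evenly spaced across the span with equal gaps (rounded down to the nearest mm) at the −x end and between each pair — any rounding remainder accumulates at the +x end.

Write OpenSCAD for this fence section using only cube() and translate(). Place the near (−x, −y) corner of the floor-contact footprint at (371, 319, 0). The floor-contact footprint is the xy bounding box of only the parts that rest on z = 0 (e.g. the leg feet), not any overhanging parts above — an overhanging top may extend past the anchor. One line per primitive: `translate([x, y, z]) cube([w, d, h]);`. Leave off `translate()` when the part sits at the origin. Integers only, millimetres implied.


translate([371, 319, 0]) cube([99, 99, 1166]);
translate([2106, 319, 0]) cube([99, 99, 1166]);
translate([470, 319, 188]) cube([1636, 99, 83]);
translate([470, 319, 829]) cube([1636, 99, 83]);
translate([627, 418, 84]) cube([89, 19, 1079]);
translate([873, 418, 84]) cube([89, 19, 1079]);
translate([1119, 418, 84]) cube([89, 19, 1079]);
translate([1365, 418, 84]) cube([89, 19, 1079]);
translate([1611, 418, 84]) cube([89, 19, 1079]);
translate([1857, 418, 84]) cube([89, 19, 1079]);


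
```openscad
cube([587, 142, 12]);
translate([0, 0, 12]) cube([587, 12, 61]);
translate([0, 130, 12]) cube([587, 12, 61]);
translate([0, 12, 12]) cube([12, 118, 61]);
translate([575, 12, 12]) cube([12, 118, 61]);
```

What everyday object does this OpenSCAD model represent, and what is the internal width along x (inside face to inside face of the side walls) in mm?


An open box. The internal width is 563 mm.

A 587×142 base slab with four walls standing on it — an open box. The base is 587 mm wide and the walls are 12 mm thick, so the internal width is 587 − 2 × 12 = 563 mm.


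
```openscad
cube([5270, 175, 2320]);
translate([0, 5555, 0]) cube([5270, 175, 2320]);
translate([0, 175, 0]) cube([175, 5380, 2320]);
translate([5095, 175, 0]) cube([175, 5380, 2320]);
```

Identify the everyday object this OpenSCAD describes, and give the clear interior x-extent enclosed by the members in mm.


A house (or room) frame. The interior width is 4920 mm.

Four 2320 mm walls enclosing a rectangle with no floor or roof — a room or house frame. Outside width is 5270 mm and wall thickness is 175 mm, so the interior width is 5270 − 2 × 175 = 4920 mm.


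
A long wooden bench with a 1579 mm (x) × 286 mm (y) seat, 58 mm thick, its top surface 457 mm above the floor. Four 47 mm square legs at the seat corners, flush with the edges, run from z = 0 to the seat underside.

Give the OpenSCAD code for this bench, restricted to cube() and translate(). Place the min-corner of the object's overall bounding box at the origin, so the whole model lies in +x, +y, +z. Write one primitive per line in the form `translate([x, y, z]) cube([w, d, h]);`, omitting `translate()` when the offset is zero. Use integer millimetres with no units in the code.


// leg_h = 457 − 58 = 399
translate([0, 0, 399]) cube([1579, 286, 58]);
cube([47, 47, 399]);
translate([0, 239, 0]) cube([47, 47, 399]);
translate([1532, 0, 0]) cube([47, 47, 399]);
translate([1532, 239, 0]) cube([47, 47, 399]);


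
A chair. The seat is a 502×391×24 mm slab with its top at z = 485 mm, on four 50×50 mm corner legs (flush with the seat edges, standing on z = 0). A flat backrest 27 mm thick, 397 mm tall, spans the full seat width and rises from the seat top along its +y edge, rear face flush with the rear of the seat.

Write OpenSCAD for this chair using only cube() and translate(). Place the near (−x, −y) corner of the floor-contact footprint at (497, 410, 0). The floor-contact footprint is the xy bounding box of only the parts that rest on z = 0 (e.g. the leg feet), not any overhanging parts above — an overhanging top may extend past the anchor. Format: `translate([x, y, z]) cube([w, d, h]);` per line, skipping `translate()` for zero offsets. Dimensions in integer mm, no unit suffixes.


// leg_h = 485 - 24 = 461
translate([497, 410, 461]) cube([502, 391, 24]);
translate([497, 410, 0]) cube([50, 50, 461]);
translate([949, 410, 0]) cube([50, 50, 461]);
translate([497, 751, 0]) cube([50, 50, 461]);
translate([949, 751, 0]) cube([50, 50, 461]);
translate([497, 774, 485]) cube([502, 27, 397]);


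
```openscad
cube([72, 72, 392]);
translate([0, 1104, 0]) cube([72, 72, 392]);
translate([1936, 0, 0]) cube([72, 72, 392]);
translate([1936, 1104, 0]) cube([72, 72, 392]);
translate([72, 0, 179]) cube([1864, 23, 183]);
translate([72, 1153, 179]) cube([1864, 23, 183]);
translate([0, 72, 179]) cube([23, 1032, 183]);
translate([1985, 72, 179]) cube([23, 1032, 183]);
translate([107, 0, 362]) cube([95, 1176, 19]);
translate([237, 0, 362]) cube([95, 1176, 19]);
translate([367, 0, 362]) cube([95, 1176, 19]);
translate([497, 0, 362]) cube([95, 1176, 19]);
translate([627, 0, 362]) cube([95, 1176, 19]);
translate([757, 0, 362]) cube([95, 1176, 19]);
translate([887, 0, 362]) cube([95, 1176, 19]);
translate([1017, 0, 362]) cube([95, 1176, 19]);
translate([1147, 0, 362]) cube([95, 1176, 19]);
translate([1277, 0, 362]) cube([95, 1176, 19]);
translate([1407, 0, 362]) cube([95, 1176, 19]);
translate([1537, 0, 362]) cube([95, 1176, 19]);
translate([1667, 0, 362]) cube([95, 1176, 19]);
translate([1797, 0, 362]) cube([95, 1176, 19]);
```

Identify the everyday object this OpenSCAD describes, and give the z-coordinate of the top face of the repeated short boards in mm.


A bed frame. The slat-top height is 381 mm.

Four posts, four rails, and a row of slats — a bed frame. Slats sit on the rails at z = 179 + 183 = 362; with slat thickness 19, the top is 381 mm.


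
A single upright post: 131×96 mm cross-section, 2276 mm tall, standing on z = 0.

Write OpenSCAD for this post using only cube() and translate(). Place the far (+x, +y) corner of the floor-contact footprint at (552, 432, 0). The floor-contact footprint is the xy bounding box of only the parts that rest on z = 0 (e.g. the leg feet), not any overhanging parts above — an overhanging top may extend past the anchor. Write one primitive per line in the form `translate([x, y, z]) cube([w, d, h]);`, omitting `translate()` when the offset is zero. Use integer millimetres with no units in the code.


translate([421, 336, 0]) cube([131, 96, 2276]);


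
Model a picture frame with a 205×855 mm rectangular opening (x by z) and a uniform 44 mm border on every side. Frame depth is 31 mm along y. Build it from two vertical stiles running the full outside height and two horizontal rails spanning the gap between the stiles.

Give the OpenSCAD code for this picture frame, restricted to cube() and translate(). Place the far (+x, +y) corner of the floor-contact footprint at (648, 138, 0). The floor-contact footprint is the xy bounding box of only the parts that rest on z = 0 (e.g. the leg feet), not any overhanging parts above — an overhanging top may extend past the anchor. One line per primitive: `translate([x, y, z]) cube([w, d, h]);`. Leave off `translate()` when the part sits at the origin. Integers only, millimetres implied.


translate([355, 107, 0]) cube([44, 31, 943]);
translate([604, 107, 0]) cube([44, 31, 943]);
translate([399, 107, 0]) cube([205, 31, 44]);
translate([399, 107, 899]) cube([205, 31, 44]);


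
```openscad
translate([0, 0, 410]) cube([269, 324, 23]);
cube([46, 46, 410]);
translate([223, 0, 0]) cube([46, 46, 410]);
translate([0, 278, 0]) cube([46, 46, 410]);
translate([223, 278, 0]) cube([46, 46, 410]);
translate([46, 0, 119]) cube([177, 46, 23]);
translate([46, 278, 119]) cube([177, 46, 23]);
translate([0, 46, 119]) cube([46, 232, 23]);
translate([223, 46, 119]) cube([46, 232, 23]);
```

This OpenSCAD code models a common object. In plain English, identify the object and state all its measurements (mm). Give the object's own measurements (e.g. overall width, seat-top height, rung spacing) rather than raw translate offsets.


A four-legged stool. The seat is a 269×324×23 mm slab whose top surface is at z = 433 mm; four square legs, each 46×46 mm in cross-section, run from the floor (z = 0) to the underside of the seat, each flush with a corner of the seat. Four stretchers, 46 mm wide and 23 mm tall, connect adjacent legs with their undersides at z = 119 mm, each running between the inner faces of the legs it joins and aligned with the legs' outer faces on the other axis.


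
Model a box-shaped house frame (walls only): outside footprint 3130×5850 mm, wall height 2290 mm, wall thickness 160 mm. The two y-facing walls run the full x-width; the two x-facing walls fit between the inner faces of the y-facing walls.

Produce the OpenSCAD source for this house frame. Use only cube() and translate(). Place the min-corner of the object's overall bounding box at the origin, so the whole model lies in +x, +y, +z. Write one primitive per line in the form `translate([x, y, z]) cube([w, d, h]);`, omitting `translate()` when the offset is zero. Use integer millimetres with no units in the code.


cube([3130, 160, 2290]);
translate([0, 5690, 0]) cube([3130, 160, 2290]);
translate([0, 160, 0]) cube([160, 5530, 2290]);
translate([2970, 160, 0]) cube([160, 5530, 2290]);


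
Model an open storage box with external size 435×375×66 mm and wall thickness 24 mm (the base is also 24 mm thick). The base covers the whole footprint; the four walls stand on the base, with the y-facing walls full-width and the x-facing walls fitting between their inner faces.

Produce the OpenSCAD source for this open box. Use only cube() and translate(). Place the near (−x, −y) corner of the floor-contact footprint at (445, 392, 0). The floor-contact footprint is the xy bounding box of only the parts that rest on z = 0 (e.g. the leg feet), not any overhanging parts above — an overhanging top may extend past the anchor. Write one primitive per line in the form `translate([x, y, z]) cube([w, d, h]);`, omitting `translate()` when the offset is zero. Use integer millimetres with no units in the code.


translate([445, 392, 0]) cube([435, 375, 24]);
translate([445, 392, 24]) cube([435, 24, 42]);
translate([445, 743, 24]) cube([435, 24, 42]);
translate([445, 416, 24]) cube([24, 327, 42]);
translate([856, 416, 24]) cube([24, 327, 42]);


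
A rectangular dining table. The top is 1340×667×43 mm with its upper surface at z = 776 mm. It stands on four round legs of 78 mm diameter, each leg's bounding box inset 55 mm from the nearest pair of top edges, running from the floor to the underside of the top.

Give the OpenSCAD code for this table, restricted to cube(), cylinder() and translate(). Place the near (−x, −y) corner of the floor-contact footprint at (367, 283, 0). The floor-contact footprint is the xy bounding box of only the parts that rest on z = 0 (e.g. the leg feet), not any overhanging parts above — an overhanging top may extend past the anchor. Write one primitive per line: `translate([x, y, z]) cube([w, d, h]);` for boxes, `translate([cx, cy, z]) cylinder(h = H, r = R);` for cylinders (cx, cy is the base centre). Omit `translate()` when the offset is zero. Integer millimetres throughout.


translate([312, 228, 733]) cube([1340, 667, 43]);
translate([406, 322, 0]) cylinder(h = 733, r = 39);
translate([1558, 322, 0]) cylinder(h = 733, r = 39);
translate([406, 801, 0]) cylinder(h = 733, r = 39);
translate([1558, 801, 0]) cylinder(h = 733, r = 39);


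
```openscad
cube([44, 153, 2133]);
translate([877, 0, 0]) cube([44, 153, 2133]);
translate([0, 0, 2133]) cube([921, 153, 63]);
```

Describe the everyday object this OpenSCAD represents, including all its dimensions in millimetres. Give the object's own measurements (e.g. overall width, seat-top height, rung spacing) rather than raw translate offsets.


A door frame. The clear opening is 833 mm wide and 2133 mm high. Two 44 mm wide jambs, 153 mm deep, stand either side of the opening from the floor to the top of the opening. A 63 mm thick head sits across the top of both jambs, spanning the full outside width of the frame.


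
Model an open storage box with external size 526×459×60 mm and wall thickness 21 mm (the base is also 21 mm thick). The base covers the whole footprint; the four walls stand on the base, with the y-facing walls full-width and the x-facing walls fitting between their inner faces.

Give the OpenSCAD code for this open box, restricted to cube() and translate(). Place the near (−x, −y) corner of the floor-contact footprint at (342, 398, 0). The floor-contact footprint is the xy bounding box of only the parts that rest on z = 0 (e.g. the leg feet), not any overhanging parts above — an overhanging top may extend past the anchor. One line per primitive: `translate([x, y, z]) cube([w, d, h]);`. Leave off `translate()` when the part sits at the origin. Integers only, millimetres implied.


translate([342, 398, 0]) cube([526, 459, 21]);
translate([342, 398, 21]) cube([526, 21, 39]);
translate([342, 836, 21]) cube([526, 21, 39]);
translate([342, 419, 21]) cube([21, 417, 39]);
translate([847, 419, 21]) cube([21, 417, 39]);


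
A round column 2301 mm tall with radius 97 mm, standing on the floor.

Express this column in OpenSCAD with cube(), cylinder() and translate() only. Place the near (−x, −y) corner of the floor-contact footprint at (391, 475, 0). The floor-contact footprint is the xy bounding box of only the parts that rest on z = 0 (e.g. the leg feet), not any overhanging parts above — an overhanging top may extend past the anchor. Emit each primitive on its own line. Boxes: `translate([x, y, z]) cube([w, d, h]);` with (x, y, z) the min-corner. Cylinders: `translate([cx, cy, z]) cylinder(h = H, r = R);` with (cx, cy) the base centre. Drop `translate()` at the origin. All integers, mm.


translate([488, 572, 0]) cylinder(h = 2301, r = 97);


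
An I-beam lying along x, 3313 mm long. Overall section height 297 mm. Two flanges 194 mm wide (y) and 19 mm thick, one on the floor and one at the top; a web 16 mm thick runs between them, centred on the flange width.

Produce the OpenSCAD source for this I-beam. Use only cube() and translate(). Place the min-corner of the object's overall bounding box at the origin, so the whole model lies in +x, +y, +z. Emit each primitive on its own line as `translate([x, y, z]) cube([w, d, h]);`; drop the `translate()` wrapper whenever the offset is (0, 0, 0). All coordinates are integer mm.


cube([3313, 194, 19]);
translate([0, 89, 19]) cube([3313, 16, 259]);
translate([0, 0, 278]) cube([3313, 194, 19]);


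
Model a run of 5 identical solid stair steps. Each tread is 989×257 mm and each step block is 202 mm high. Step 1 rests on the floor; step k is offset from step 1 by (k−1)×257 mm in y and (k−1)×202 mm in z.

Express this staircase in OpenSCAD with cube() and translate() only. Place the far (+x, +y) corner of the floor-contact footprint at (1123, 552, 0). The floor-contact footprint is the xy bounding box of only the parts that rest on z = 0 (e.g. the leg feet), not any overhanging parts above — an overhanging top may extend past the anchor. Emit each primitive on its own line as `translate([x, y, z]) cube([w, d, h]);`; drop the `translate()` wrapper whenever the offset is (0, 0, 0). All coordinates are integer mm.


translate([134, 295, 0]) cube([989, 257, 202]);
translate([134, 552, 202]) cube([989, 257, 202]);
translate([134, 809, 404]) cube([989, 257, 202]);
translate([134, 1066, 606]) cube([989, 257, 202]);
translate([134, 1323, 808]) cube([989, 257, 202]);


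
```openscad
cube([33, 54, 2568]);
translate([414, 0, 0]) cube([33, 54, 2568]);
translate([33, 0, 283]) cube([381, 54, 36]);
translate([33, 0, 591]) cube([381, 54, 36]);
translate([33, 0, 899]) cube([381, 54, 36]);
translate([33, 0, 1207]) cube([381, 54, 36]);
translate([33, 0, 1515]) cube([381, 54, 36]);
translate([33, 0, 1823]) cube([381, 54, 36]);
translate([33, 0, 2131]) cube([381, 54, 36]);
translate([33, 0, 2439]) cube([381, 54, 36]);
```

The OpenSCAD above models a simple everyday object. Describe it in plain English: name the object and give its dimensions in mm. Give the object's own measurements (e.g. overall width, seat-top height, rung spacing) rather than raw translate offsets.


A straight ladder. Two 33×54 mm vertical rails, 2568 mm tall, stand 447 mm apart (outside-to-outside) with their front faces coplanar on the −y side. 8 rungs, each 54 mm deep and 36 mm tall, span between the inner faces of the rails, front faces flush with the rails. The lowest rung's underside is at z = 283 mm and rungs are spaced 308 mm apart (underside to underside).


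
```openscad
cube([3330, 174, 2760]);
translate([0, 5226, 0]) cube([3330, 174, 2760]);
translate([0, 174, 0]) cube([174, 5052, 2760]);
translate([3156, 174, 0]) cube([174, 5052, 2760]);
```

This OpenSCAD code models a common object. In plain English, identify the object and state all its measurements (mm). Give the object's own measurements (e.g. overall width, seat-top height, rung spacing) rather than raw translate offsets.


The wall frame of a small rectangular building: four walls, each 2760 mm tall and 174 mm thick, enclosing a footprint 3330 mm (x) by 5400 mm (y) outside-to-outside, with no floor or roof. The front and back walls (the −y and +y sides) span the full width; the two side walls fit between them.


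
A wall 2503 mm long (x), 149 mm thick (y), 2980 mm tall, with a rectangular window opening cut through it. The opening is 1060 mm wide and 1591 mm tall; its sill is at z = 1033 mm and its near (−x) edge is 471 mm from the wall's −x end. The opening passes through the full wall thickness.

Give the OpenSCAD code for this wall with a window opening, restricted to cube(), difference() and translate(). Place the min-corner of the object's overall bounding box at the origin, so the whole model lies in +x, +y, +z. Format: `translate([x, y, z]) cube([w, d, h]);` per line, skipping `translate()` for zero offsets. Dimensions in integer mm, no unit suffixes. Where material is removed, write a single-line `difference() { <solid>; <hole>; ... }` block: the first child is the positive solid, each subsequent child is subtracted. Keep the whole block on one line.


difference() { cube([2503, 149, 2980]); translate([471, 0, 1033]) cube([1060, 149, 1591]); }


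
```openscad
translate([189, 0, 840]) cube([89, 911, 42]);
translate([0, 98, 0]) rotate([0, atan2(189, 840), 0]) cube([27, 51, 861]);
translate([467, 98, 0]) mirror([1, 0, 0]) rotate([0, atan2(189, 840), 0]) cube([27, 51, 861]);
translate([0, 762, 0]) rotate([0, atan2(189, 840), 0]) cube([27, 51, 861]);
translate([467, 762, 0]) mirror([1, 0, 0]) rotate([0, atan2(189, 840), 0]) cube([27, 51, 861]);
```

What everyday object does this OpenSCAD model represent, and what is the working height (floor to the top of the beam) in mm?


A sawhorse. The overall height is 882 mm.

A beam across two mirrored pairs of raked legs — a sawhorse. The beam's underside is at z = 840 (matching the legs' vertical rise in atan2(189, 840)) and the beam is 42 mm tall, so its top is at 840 + 42 = 882 mm. The raked legs top out at the beam's underside, so that is the highest point.


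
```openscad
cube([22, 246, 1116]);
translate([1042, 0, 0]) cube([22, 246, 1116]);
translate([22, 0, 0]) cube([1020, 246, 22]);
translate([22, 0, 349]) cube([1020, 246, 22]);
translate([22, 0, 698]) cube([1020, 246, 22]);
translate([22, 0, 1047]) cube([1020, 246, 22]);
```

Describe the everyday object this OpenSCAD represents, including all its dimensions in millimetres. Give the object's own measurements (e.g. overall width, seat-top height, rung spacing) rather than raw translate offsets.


An open bookshelf. Two side panels, each 22 mm thick, 246 mm deep and 1116 mm tall, stand 1064 mm apart (outside-to-outside). Between them sit 4 shelves, each 22 mm thick and 246 mm deep, spanning the full gap between the sides. The bottom shelf rests on the floor (its underside at z = 0) and the clear gap between one shelf's top and the next shelf's underside is 327 mm.


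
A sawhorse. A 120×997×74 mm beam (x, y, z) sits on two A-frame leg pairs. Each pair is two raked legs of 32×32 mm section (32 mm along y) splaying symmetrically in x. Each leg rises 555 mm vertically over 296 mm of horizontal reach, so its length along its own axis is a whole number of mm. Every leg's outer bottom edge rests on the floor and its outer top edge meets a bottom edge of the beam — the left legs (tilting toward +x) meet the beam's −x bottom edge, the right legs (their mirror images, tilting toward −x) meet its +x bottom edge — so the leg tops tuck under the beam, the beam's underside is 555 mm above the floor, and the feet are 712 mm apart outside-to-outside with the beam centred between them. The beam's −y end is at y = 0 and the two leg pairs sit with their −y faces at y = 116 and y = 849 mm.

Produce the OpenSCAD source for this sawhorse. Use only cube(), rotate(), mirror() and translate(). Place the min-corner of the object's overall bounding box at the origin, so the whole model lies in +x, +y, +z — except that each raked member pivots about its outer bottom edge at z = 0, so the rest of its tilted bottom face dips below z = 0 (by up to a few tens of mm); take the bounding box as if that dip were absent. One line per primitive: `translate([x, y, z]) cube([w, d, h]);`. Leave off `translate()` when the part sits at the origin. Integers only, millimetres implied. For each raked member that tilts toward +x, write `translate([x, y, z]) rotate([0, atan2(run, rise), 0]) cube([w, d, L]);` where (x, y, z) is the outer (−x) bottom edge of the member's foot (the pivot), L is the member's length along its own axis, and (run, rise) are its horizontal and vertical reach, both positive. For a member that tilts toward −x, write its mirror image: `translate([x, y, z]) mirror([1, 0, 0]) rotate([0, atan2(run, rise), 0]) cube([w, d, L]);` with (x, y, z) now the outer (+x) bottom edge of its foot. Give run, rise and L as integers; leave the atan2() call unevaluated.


translate([296, 0, 555]) cube([120, 997, 74]);
translate([0, 116, 0]) rotate([0, atan2(296, 555), 0]) cube([32, 32, 629]);
translate([712, 116, 0]) mirror([1, 0, 0]) rotate([0, atan2(296, 555), 0]) cube([32, 32, 629]);
translate([0, 849, 0]) rotate([0, atan2(296, 555), 0]) cube([32, 32, 629]);
translate([712, 849, 0]) mirror([1, 0, 0]) rotate([0, atan2(296, 555), 0]) cube([32, 32, 629]);
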